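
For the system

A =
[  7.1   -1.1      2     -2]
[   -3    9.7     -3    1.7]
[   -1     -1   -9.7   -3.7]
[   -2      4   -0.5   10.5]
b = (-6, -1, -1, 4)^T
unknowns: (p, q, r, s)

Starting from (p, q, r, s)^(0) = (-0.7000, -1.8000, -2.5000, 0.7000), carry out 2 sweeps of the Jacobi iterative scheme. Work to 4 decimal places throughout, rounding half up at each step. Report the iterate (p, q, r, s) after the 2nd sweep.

(-0.8304, -0.2856, -0.0593, 0.8061)

Iteration 1:
  p = (-6 - (-1.1)·-1.8000 - (2)·-2.5000 - (-2)·0.7000) / (7.1) = -0.2225
  q = (-1 - (-3)·-0.7000 - (-3)·-2.5000 - (1.7)·0.7000) / (9.7) = -1.2155
  r = (-1 - (-1)·-0.7000 - (-1)·-1.8000 - (-3.7)·0.7000) / (-9.7) = 0.0938
  s = (4 - (-2)·-0.7000 - (4)·-1.8000 - (-0.5)·-2.5000) / (10.5) = 0.8143
Iteration 2:
  p = (-6 - (-1.1)·-1.2155 - (2)·0.0938 - (-2)·0.8143) / (7.1) = -0.8304
  q = (-1 - (-3)·-0.2225 - (-3)·0.0938 - (1.7)·0.8143) / (9.7) = -0.2856
  r = (-1 - (-1)·-0.2225 - (-1)·-1.2155 - (-3.7)·0.8143) / (-9.7) = -0.0593
  s = (4 - (-2)·-0.2225 - (4)·-1.2155 - (-0.5)·0.0938) / (10.5) = 0.8061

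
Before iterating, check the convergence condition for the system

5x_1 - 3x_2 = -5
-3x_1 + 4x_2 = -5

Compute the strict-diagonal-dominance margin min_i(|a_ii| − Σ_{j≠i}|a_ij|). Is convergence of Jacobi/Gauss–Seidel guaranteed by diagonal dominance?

1

row 1: |5| − (3) = 2
row 2: |4| − (3) = 1
minimum over rows = 1 → strictly diagonally dominant (convergence guaranteed)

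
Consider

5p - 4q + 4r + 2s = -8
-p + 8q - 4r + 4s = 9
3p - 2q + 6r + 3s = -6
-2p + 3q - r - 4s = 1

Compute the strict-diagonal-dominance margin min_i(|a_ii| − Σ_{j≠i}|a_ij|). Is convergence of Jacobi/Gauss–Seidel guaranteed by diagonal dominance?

row 1: |5| − (4+4+2) = -5
row 2: |8| − (1+4+4) = -1
row 3: |6| − (3+2+3) = -2
row 4: |-4| − (2+3+1) = -2
minimum over rows = -5 → not strictly diagonally dominant

-5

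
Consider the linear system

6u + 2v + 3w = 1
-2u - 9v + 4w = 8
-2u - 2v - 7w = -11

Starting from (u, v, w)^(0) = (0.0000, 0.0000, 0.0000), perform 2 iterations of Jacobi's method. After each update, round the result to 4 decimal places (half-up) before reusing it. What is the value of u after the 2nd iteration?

Iteration 1:
  u = (1 - (2)·0.0000 - (3)·0.0000) / (6) = 0.1667
  v = (8 - (-2)·0.0000 - (4)·0.0000) / (-9) = -0.8889
  w = (-11 - (-2)·0.0000 - (-2)·0.0000) / (-7) = 1.5714
Iteration 2:
  u = (1 - (2)·-0.8889 - (3)·1.5714) / (6) = -0.3227
  v = (8 - (-2)·0.1667 - (4)·1.5714) / (-9) = -0.2275
  w = (-11 - (-2)·0.1667 - (-2)·-0.8889) / (-7) = 1.7778

-0.3227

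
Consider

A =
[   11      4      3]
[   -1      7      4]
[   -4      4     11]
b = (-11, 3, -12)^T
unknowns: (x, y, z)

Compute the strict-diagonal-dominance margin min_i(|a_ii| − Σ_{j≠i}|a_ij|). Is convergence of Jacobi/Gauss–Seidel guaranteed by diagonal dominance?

2

row 1: |11| − (4+3) = 4
row 2: |7| − (1+4) = 2
row 3: |11| − (4+4) = 3
minimum over rows = 2 → strictly diagonally dominant (convergence guaranteed)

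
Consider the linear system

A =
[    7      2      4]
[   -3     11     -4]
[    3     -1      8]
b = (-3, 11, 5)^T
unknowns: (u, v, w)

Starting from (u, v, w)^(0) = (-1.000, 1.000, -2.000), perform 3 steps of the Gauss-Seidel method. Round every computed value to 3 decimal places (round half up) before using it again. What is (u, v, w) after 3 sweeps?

Iteration 1:
  u = (-3 - (2)·1.000 - (4)·-2.000) / (7) = 0.429
  v = (11 - (-3)·0.429 - (-4)·-2.000) / (11) = 0.390
  w = (5 - (3)·0.429 - (-1)·0.390) / (8) = 0.513
Iteration 2:
  u = (-3 - (2)·0.390 - (4)·0.513) / (7) = -0.833
  v = (11 - (-3)·-0.833 - (-4)·0.513) / (11) = 0.959
  w = (5 - (3)·-0.833 - (-1)·0.959) / (8) = 1.057
Iteration 3:
  u = (-3 - (2)·0.959 - (4)·1.057) / (7) = -1.307
  v = (11 - (-3)·-1.307 - (-4)·1.057) / (11) = 1.028
  w = (5 - (3)·-1.307 - (-1)·1.028) / (8) = 1.244

(-1.307, 1.028, 1.244)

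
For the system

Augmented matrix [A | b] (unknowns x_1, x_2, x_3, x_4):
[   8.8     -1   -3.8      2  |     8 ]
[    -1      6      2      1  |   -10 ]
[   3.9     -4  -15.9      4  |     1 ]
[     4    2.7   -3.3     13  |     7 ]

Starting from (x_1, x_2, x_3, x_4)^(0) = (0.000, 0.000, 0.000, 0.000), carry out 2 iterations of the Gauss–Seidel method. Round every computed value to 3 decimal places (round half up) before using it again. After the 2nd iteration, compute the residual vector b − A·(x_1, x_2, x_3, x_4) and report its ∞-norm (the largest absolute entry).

Iteration 1:
  x_1 = (8 - (-1)·0.000 - (-3.8)·0.000 - (2)·0.000) / (8.8) = 0.909
  x_2 = (-10 - (-1)·0.909 - (2)·0.000 - (1)·0.000) / (6) = -1.515
  x_3 = (1 - (3.9)·0.909 - (-4)·-1.515 - (4)·0.000) / (-15.9) = 0.541
  x_4 = (7 - (4)·0.909 - (2.7)·-1.515 - (-3.3)·0.541) / (13) = 0.711
Iteration 2:
  x_1 = (8 - (-1)·-1.515 - (-3.8)·0.541 - (2)·0.711) / (8.8) = 0.809
  x_2 = (-10 - (-1)·0.809 - (2)·0.541 - (1)·0.711) / (6) = -1.831
  x_3 = (1 - (3.9)·0.809 - (-4)·-1.831 - (4)·0.711) / (-15.9) = 0.775
  x_4 = (7 - (4)·0.809 - (2.7)·-1.831 - (-3.3)·0.775) / (13) = 0.867
Residual b − A·x = (0.261, -0.622, -0.625, -0.006); ∞-norm = 0.625

0.625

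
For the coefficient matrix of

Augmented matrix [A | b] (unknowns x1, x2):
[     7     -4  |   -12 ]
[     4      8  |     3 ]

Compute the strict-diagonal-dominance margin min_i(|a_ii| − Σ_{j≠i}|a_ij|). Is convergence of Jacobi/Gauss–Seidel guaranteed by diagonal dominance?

3

row 1: |7| − (4) = 3
row 2: |8| − (4) = 4
minimum over rows = 3 → strictly diagonally dominant (convergence guaranteed)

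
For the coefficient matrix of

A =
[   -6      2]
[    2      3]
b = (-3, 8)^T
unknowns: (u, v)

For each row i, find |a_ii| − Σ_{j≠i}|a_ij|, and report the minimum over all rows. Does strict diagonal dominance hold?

row 1: |-6| − (2) = 4
row 2: |3| − (2) = 1
minimum over rows = 1 → strictly diagonally dominant (convergence guaranteed)

1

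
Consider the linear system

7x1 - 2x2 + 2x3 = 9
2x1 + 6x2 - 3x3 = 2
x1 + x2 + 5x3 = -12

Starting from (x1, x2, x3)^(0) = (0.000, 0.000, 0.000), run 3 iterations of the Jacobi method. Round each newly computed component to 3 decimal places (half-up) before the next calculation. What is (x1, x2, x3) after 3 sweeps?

(1.694, -1.718, -2.554)

Iteration 1:
  x1 = (9 - (-2)·0.000 - (2)·0.000) / (7) = 1.286
  x2 = (2 - (2)·0.000 - (-3)·0.000) / (6) = 0.333
  x3 = (-12 - (1)·0.000 - (1)·0.000) / (5) = -2.400
Iteration 2:
  x1 = (9 - (-2)·0.333 - (2)·-2.400) / (7) = 2.067
  x2 = (2 - (2)·1.286 - (-3)·-2.400) / (6) = -1.295
  x3 = (-12 - (1)·1.286 - (1)·0.333) / (5) = -2.724
Iteration 3:
  x1 = (9 - (-2)·-1.295 - (2)·-2.724) / (7) = 1.694
  x2 = (2 - (2)·2.067 - (-3)·-2.724) / (6) = -1.718
  x3 = (-12 - (1)·2.067 - (1)·-1.295) / (5) = -2.554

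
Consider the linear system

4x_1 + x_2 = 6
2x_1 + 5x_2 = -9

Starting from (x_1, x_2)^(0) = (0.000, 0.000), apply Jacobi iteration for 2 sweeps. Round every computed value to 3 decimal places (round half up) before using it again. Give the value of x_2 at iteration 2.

-2.400

Iteration 1:
  x_1 = (6 - (1)·0.000) / (4) = 1.500
  x_2 = (-9 - (2)·0.000) / (5) = -1.800
Iteration 2:
  x_1 = (6 - (1)·-1.800) / (4) = 1.950
  x_2 = (-9 - (2)·1.500) / (5) = -2.400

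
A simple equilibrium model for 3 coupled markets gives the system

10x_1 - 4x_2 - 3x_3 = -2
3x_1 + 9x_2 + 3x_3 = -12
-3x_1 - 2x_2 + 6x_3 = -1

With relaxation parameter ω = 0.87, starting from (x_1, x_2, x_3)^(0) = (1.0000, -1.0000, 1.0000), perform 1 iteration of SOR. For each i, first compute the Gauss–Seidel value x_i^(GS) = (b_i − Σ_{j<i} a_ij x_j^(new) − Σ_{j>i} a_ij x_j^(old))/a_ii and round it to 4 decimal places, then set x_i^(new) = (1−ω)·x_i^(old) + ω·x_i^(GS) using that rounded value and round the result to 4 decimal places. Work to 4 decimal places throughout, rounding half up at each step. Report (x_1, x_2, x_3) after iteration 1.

Iteration 1:
  x_1: GS value = (-2 - (-4)·-1.0000 - (-3)·1.0000) / (10) = -0.3000;  x_1 ← (1−ω)·1.0000 + ω·-0.3000 = -0.1310
  x_2: GS value = (-12 - (3)·-0.1310 - (3)·1.0000) / (9) = -1.6230;  x_2 ← (1−ω)·-1.0000 + ω·-1.6230 = -1.5420
  x_3: GS value = (-1 - (-3)·-0.1310 - (-2)·-1.5420) / (6) = -0.7462;  x_3 ← (1−ω)·1.0000 + ω·-0.7462 = -0.5192

(-0.1310, -1.5420, -0.5192)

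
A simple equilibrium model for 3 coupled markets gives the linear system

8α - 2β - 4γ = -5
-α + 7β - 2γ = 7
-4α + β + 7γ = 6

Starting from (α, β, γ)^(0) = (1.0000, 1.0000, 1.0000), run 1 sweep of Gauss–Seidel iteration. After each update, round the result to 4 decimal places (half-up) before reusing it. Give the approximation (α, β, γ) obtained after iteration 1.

(0.1250, 1.3036, 0.7423)

Iteration 1:
  α = (-5 - (-2)·1.0000 - (-4)·1.0000) / (8) = 0.1250
  β = (7 - (-1)·0.1250 - (-2)·1.0000) / (7) = 1.3036
  γ = (6 - (-4)·0.1250 - (1)·1.3036) / (7) = 0.7423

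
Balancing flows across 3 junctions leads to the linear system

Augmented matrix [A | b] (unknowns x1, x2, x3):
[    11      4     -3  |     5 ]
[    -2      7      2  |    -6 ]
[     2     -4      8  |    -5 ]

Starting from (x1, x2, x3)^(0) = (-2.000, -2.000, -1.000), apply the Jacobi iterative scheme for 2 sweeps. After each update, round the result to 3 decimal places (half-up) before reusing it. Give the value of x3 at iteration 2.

Iteration 1:
  x1 = (5 - (4)·-2.000 - (-3)·-1.000) / (11) = 0.909
  x2 = (-6 - (-2)·-2.000 - (2)·-1.000) / (7) = -1.143
  x3 = (-5 - (2)·-2.000 - (-4)·-2.000) / (8) = -1.125
Iteration 2:
  x1 = (5 - (4)·-1.143 - (-3)·-1.125) / (11) = 0.563
  x2 = (-6 - (-2)·0.909 - (2)·-1.125) / (7) = -0.276
  x3 = (-5 - (2)·0.909 - (-4)·-1.143) / (8) = -1.424

-1.424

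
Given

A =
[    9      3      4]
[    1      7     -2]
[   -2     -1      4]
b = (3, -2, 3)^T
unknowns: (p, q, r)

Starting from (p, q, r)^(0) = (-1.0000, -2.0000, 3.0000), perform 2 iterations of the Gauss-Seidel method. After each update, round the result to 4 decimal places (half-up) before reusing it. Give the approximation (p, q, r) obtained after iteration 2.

Iteration 1:
  p = (3 - (3)·-2.0000 - (4)·3.0000) / (9) = -0.3333
  q = (-2 - (1)·-0.3333 - (-2)·3.0000) / (7) = 0.6190
  r = (3 - (-2)·-0.3333 - (-1)·0.6190) / (4) = 0.7381
Iteration 2:
  p = (3 - (3)·0.6190 - (4)·0.7381) / (9) = -0.2010
  q = (-2 - (1)·-0.2010 - (-2)·0.7381) / (7) = -0.0461
  r = (3 - (-2)·-0.2010 - (-1)·-0.0461) / (4) = 0.6380

(-0.2010, -0.0461, 0.6380)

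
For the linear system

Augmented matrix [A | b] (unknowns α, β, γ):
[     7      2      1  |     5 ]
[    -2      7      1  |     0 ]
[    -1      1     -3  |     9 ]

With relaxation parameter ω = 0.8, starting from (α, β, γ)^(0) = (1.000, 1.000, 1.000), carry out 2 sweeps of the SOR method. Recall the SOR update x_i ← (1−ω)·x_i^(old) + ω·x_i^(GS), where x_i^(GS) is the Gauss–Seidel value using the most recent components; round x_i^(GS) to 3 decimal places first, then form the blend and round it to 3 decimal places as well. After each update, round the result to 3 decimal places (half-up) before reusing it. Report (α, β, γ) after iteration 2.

(0.874, 0.495, -2.954)

Iteration 1:
  α: GS value = (5 - (2)·1.000 - (1)·1.000) / (7) = 0.286;  α ← (1−ω)·1.000 + ω·0.286 = 0.429
  β: GS value = (0 - (-2)·0.429 - (1)·1.000) / (7) = -0.020;  β ← (1−ω)·1.000 + ω·-0.020 = 0.184
  γ: GS value = (9 - (-1)·0.429 - (1)·0.184) / (-3) = -3.082;  γ ← (1−ω)·1.000 + ω·-3.082 = -2.266
Iteration 2:
  α: GS value = (5 - (2)·0.184 - (1)·-2.266) / (7) = 0.985;  α ← (1−ω)·0.429 + ω·0.985 = 0.874
  β: GS value = (0 - (-2)·0.874 - (1)·-2.266) / (7) = 0.573;  β ← (1−ω)·0.184 + ω·0.573 = 0.495
  γ: GS value = (9 - (-1)·0.874 - (1)·0.495) / (-3) = -3.126;  γ ← (1−ω)·-2.266 + ω·-3.126 = -2.954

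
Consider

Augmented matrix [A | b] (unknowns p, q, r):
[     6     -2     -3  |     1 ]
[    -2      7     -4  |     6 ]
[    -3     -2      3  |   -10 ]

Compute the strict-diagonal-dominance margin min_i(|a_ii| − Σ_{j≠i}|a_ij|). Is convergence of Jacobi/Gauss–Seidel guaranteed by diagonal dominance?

-2

row 1: |6| − (2+3) = 1
row 2: |7| − (2+4) = 1
row 3: |3| − (3+2) = -2
minimum over rows = -2 → not strictly diagonally dominant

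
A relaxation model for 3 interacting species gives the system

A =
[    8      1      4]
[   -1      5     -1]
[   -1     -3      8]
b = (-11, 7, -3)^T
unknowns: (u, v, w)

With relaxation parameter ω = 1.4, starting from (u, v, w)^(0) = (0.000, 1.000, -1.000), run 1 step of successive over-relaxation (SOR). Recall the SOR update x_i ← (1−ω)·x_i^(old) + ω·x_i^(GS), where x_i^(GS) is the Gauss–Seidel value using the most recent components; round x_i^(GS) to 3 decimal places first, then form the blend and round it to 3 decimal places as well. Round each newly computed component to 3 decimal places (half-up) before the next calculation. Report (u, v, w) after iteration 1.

(-1.400, 0.888, 0.096)

Iteration 1:
  u: GS value = (-11 - (1)·1.000 - (4)·-1.000) / (8) = -1.000;  u ← (1−ω)·0.000 + ω·-1.000 = -1.400
  v: GS value = (7 - (-1)·-1.400 - (-1)·-1.000) / (5) = 0.920;  v ← (1−ω)·1.000 + ω·0.920 = 0.888
  w: GS value = (-3 - (-1)·-1.400 - (-3)·0.888) / (8) = -0.217;  w ← (1−ω)·-1.000 + ω·-0.217 = 0.096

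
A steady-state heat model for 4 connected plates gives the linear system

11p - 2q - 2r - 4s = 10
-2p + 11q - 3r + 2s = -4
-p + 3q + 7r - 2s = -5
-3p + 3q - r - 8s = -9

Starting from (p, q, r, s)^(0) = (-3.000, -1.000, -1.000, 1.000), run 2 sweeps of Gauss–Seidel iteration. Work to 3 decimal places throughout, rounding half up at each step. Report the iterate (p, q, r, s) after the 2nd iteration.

(0.984, -0.288, -0.295, 0.685)

Iteration 1:
  p = (10 - (-2)·-1.000 - (-2)·-1.000 - (-4)·1.000) / (11) = 0.909
  q = (-4 - (-2)·0.909 - (-3)·-1.000 - (2)·1.000) / (11) = -0.653
  r = (-5 - (-1)·0.909 - (3)·-0.653 - (-2)·1.000) / (7) = -0.019
  s = (-9 - (-3)·0.909 - (3)·-0.653 - (-1)·-0.019) / (-8) = 0.542
Iteration 2:
  p = (10 - (-2)·-0.653 - (-2)·-0.019 - (-4)·0.542) / (11) = 0.984
  q = (-4 - (-2)·0.984 - (-3)·-0.019 - (2)·0.542) / (11) = -0.288
  r = (-5 - (-1)·0.984 - (3)·-0.288 - (-2)·0.542) / (7) = -0.295
  s = (-9 - (-3)·0.984 - (3)·-0.288 - (-1)·-0.295) / (-8) = 0.685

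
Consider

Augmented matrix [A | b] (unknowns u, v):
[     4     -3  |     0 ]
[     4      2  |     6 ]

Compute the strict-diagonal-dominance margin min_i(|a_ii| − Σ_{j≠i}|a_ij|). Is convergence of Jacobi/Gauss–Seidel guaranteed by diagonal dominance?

-2

row 1: |4| − (3) = 1
row 2: |2| − (4) = -2
minimum over rows = -2 → not strictly diagonally dominant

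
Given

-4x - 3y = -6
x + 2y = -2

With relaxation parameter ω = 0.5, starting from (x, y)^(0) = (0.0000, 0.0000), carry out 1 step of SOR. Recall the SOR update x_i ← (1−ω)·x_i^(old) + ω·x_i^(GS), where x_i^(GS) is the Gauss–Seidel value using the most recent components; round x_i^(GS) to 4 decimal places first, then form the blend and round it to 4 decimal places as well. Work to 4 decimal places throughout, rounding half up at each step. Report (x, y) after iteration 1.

(0.7500, -0.6875)

Iteration 1:
  x: GS value = (-6 - (-3)·0.0000) / (-4) = 1.5000;  x ← (1−ω)·0.0000 + ω·1.5000 = 0.7500
  y: GS value = (-2 - (1)·0.7500) / (2) = -1.3750;  y ← (1−ω)·0.0000 + ω·-1.3750 = -0.6875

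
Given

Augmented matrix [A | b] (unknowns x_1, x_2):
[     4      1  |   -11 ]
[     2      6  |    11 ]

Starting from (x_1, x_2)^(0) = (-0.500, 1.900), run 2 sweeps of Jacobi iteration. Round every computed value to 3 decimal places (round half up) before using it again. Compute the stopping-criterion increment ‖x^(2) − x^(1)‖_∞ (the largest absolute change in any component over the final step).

0.908

Iteration 1:
  x_1 = (-11 - (1)·1.900) / (4) = -3.225
  x_2 = (11 - (2)·-0.500) / (6) = 2.000
Iteration 2:
  x_1 = (-11 - (1)·2.000) / (4) = -3.250
  x_2 = (11 - (2)·-3.225) / (6) = 2.908
Change: (-0.025, 0.908) → max |·| = 0.908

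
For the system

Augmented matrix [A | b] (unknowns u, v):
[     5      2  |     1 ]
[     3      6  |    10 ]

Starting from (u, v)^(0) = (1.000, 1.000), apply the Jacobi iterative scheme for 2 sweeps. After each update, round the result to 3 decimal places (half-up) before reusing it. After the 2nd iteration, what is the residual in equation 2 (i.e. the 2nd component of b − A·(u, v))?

0.199

Iteration 1:
  u = (1 - (2)·1.000) / (5) = -0.200
  v = (10 - (3)·1.000) / (6) = 1.167
Iteration 2:
  u = (1 - (2)·1.167) / (5) = -0.267
  v = (10 - (3)·-0.200) / (6) = 1.767
Residual b − A·x = (-1.199, 0.199)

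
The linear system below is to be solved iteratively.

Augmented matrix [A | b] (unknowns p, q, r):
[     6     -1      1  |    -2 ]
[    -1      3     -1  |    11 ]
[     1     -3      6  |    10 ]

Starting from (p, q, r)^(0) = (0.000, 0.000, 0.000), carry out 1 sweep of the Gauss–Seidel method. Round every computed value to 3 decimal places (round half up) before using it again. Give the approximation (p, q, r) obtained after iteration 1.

(-0.333, 3.556, 3.500)

Iteration 1:
  p = (-2 - (-1)·0.000 - (1)·0.000) / (6) = -0.333
  q = (11 - (-1)·-0.333 - (-1)·0.000) / (3) = 3.556
  r = (10 - (1)·-0.333 - (-3)·3.556) / (6) = 3.500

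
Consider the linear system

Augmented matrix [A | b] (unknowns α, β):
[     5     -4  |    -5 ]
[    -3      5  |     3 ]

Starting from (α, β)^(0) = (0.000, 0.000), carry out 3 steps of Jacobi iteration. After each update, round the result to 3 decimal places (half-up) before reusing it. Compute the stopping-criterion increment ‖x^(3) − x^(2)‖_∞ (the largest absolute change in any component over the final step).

Iteration 1:
  α = (-5 - (-4)·0.000) / (5) = -1.000
  β = (3 - (-3)·0.000) / (5) = 0.600
Iteration 2:
  α = (-5 - (-4)·0.600) / (5) = -0.520
  β = (3 - (-3)·-1.000) / (5) = 0.000
Iteration 3:
  α = (-5 - (-4)·0.000) / (5) = -1.000
  β = (3 - (-3)·-0.520) / (5) = 0.288
Change: (-0.480, 0.288) → max |·| = 0.480

0.480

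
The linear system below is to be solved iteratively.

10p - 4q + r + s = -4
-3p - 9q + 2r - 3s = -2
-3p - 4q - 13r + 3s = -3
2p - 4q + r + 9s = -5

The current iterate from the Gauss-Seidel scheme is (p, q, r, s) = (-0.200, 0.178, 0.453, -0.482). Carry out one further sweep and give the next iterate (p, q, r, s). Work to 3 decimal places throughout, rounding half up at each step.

One sweep:
  p = (-4 - (-4)·0.178 - (1)·0.453 - (1)·-0.482) / (10) = -0.326
  q = (-2 - (-3)·-0.326 - (2)·0.453 - (-3)·-0.482) / (-9) = 0.592
  r = (-3 - (-3)·-0.326 - (-4)·0.592 - (3)·-0.482) / (-13) = 0.013
  s = (-5 - (2)·-0.326 - (-4)·0.592 - (1)·0.013) / (9) = -0.221

(-0.326, 0.592, 0.013, -0.221)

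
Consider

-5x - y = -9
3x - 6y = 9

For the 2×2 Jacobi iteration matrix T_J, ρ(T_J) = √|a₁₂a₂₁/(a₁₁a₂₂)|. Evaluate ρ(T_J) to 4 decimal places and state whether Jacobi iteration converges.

0.3162

a₁₂a₂₁/(a₁₁a₂₂) = (-1)·(3) / ((-5)·(-6)) = -0.100000
ρ = √|-0.100000| = √0.100000 = 0.3162
ρ < 1, so Jacobi converges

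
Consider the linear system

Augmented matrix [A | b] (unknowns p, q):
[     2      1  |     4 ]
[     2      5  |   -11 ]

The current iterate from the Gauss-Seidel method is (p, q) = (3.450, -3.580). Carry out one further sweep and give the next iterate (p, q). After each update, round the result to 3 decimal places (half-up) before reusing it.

(3.790, -3.716)

One sweep:
  p = (4 - (1)·-3.580) / (2) = 3.790
  q = (-11 - (2)·3.790) / (5) = -3.716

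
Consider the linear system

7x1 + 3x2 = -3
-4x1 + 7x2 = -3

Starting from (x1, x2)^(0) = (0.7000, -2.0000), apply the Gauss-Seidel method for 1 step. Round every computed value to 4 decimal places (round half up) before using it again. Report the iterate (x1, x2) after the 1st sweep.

Iteration 1:
  x1 = (-3 - (3)·-2.0000) / (7) = 0.4286
  x2 = (-3 - (-4)·0.4286) / (7) = -0.1837

(0.4286, -0.1837)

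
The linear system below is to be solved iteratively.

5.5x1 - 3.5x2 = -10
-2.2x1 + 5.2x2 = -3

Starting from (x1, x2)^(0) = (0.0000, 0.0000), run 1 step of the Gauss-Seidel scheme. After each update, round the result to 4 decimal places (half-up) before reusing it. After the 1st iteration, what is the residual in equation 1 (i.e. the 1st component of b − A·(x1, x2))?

-4.7116

Iteration 1:
  x1 = (-10 - (-3.5)·0.0000) / (5.5) = -1.8182
  x2 = (-3 - (-2.2)·-1.8182) / (5.2) = -1.3462
Residual b − A·x = (-4.7116, 0.0002)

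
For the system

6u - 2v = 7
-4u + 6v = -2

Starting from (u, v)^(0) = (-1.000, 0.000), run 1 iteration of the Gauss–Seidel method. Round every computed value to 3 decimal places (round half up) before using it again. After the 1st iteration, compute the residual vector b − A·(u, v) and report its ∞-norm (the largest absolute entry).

0.888

Iteration 1:
  u = (7 - (-2)·0.000) / (6) = 1.167
  v = (-2 - (-4)·1.167) / (6) = 0.445
Residual b − A·x = (0.888, -0.002); ∞-norm = 0.888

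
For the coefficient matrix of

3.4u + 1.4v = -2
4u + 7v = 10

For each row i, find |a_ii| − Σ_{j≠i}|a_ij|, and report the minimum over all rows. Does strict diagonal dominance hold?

row 1: |3.4| − (1.4) = 2
row 2: |7| − (4) = 3
minimum over rows = 2 → strictly diagonally dominant (convergence guaranteed)

2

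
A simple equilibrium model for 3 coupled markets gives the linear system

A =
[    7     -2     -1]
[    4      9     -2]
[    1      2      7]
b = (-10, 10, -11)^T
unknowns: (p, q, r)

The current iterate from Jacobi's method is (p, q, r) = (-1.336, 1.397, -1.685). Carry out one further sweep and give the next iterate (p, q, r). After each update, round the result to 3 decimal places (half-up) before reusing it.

(-1.270, 1.330, -1.780)

One sweep:
  p = (-10 - (-2)·1.397 - (-1)·-1.685) / (7) = -1.270
  q = (10 - (4)·-1.336 - (-2)·-1.685) / (9) = 1.330
  r = (-11 - (1)·-1.336 - (2)·1.397) / (7) = -1.780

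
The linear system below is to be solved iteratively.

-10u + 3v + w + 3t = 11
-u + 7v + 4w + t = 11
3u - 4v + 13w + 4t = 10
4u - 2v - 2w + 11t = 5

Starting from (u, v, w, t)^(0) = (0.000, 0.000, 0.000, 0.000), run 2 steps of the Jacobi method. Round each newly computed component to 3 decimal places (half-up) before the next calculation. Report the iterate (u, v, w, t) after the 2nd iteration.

Iteration 1:
  u = (11 - (3)·0.000 - (1)·0.000 - (3)·0.000) / (-10) = -1.100
  v = (11 - (-1)·0.000 - (4)·0.000 - (1)·0.000) / (7) = 1.571
  w = (10 - (3)·0.000 - (-4)·0.000 - (4)·0.000) / (13) = 0.769
  t = (5 - (4)·0.000 - (-2)·0.000 - (-2)·0.000) / (11) = 0.455
Iteration 2:
  u = (11 - (3)·1.571 - (1)·0.769 - (3)·0.455) / (-10) = -0.415
  v = (11 - (-1)·-1.100 - (4)·0.769 - (1)·0.455) / (7) = 0.910
  w = (10 - (3)·-1.100 - (-4)·1.571 - (4)·0.455) / (13) = 1.366
  t = (5 - (4)·-1.100 - (-2)·1.571 - (-2)·0.769) / (11) = 1.280

(-0.415, 0.910, 1.366, 1.280)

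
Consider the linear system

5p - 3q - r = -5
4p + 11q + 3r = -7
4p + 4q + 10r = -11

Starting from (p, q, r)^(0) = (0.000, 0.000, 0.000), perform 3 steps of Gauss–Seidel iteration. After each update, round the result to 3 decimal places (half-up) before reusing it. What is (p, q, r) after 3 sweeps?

(-1.122, -0.069, -0.624)

Iteration 1:
  p = (-5 - (-3)·0.000 - (-1)·0.000) / (5) = -1.000
  q = (-7 - (4)·-1.000 - (3)·0.000) / (11) = -0.273
  r = (-11 - (4)·-1.000 - (4)·-0.273) / (10) = -0.591
Iteration 2:
  p = (-5 - (-3)·-0.273 - (-1)·-0.591) / (5) = -1.282
  q = (-7 - (4)·-1.282 - (3)·-0.591) / (11) = -0.009
  r = (-11 - (4)·-1.282 - (4)·-0.009) / (10) = -0.584
Iteration 3:
  p = (-5 - (-3)·-0.009 - (-1)·-0.584) / (5) = -1.122
  q = (-7 - (4)·-1.122 - (3)·-0.584) / (11) = -0.069
  r = (-11 - (4)·-1.122 - (4)·-0.069) / (10) = -0.624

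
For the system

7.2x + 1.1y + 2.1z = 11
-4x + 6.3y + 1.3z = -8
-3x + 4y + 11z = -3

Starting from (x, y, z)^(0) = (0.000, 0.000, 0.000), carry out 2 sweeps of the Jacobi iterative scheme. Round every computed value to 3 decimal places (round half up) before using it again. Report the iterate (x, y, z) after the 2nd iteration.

Iteration 1:
  x = (11 - (1.1)·0.000 - (2.1)·0.000) / (7.2) = 1.528
  y = (-8 - (-4)·0.000 - (1.3)·0.000) / (6.3) = -1.270
  z = (-3 - (-3)·0.000 - (4)·0.000) / (11) = -0.273
Iteration 2:
  x = (11 - (1.1)·-1.270 - (2.1)·-0.273) / (7.2) = 1.801
  y = (-8 - (-4)·1.528 - (1.3)·-0.273) / (6.3) = -0.243
  z = (-3 - (-3)·1.528 - (4)·-1.270) / (11) = 0.606

(1.801, -0.243, 0.606)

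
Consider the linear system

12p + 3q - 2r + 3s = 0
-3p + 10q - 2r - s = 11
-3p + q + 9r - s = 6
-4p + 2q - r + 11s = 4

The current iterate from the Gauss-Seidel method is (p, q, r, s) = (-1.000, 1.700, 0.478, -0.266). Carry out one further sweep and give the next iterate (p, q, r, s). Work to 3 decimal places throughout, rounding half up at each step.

One sweep:
  p = (0 - (3)·1.700 - (-2)·0.478 - (3)·-0.266) / (12) = -0.279
  q = (11 - (-3)·-0.279 - (-2)·0.478 - (-1)·-0.266) / (10) = 1.085
  r = (6 - (-3)·-0.279 - (1)·1.085 - (-1)·-0.266) / (9) = 0.424
  s = (4 - (-4)·-0.279 - (2)·1.085 - (-1)·0.424) / (11) = 0.103

(-0.279, 1.085, 0.424, 0.103)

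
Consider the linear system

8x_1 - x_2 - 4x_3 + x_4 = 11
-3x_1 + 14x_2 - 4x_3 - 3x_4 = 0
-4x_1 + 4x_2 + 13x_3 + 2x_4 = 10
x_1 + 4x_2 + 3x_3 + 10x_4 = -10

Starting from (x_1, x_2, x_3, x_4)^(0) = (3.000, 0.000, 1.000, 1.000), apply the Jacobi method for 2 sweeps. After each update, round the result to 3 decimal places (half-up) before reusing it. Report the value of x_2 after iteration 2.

0.472

Iteration 1:
  x_1 = (11 - (-1)·0.000 - (-4)·1.000 - (1)·1.000) / (8) = 1.750
  x_2 = (0 - (-3)·3.000 - (-4)·1.000 - (-3)·1.000) / (14) = 1.143
  x_3 = (10 - (-4)·3.000 - (4)·0.000 - (2)·1.000) / (13) = 1.538
  x_4 = (-10 - (1)·3.000 - (4)·0.000 - (3)·1.000) / (10) = -1.600
Iteration 2:
  x_1 = (11 - (-1)·1.143 - (-4)·1.538 - (1)·-1.600) / (8) = 2.487
  x_2 = (0 - (-3)·1.750 - (-4)·1.538 - (-3)·-1.600) / (14) = 0.472
  x_3 = (10 - (-4)·1.750 - (4)·1.143 - (2)·-1.600) / (13) = 1.202
  x_4 = (-10 - (1)·1.750 - (4)·1.143 - (3)·1.538) / (10) = -2.094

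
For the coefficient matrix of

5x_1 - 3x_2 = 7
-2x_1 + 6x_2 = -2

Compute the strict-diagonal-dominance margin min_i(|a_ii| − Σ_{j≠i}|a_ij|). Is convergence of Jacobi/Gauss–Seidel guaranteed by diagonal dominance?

2

row 1: |5| − (3) = 2
row 2: |6| − (2) = 4
minimum over rows = 2 → strictly diagonally dominant (convergence guaranteed)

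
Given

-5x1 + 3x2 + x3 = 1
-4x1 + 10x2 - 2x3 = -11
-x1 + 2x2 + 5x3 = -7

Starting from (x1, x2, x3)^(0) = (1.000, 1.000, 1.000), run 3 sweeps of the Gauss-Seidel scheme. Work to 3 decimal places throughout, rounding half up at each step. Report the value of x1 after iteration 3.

-1.356

Iteration 1:
  x1 = (1 - (3)·1.000 - (1)·1.000) / (-5) = 0.600
  x2 = (-11 - (-4)·0.600 - (-2)·1.000) / (10) = -0.660
  x3 = (-7 - (-1)·0.600 - (2)·-0.660) / (5) = -1.016
Iteration 2:
  x1 = (1 - (3)·-0.660 - (1)·-1.016) / (-5) = -0.799
  x2 = (-11 - (-4)·-0.799 - (-2)·-1.016) / (10) = -1.623
  x3 = (-7 - (-1)·-0.799 - (2)·-1.623) / (5) = -0.911
Iteration 3:
  x1 = (1 - (3)·-1.623 - (1)·-0.911) / (-5) = -1.356
  x2 = (-11 - (-4)·-1.356 - (-2)·-0.911) / (10) = -1.825
  x3 = (-7 - (-1)·-1.356 - (2)·-1.825) / (5) = -0.941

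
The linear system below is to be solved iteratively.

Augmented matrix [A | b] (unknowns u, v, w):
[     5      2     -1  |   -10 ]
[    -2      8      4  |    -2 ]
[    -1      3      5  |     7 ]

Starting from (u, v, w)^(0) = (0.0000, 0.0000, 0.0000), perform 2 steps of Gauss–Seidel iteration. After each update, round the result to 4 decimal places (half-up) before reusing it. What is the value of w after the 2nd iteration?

Iteration 1:
  u = (-10 - (2)·0.0000 - (-1)·0.0000) / (5) = -2.0000
  v = (-2 - (-2)·-2.0000 - (4)·0.0000) / (8) = -0.7500
  w = (7 - (-1)·-2.0000 - (3)·-0.7500) / (5) = 1.4500
Iteration 2:
  u = (-10 - (2)·-0.7500 - (-1)·1.4500) / (5) = -1.4100
  v = (-2 - (-2)·-1.4100 - (4)·1.4500) / (8) = -1.3275
  w = (7 - (-1)·-1.4100 - (3)·-1.3275) / (5) = 1.9145

1.9145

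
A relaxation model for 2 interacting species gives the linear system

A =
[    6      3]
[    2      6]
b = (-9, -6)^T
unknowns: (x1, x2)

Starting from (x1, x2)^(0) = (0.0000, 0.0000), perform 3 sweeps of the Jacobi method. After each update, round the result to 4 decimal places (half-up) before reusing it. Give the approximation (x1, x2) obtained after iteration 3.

Iteration 1:
  x1 = (-9 - (3)·0.0000) / (6) = -1.5000
  x2 = (-6 - (2)·0.0000) / (6) = -1.0000
Iteration 2:
  x1 = (-9 - (3)·-1.0000) / (6) = -1.0000
  x2 = (-6 - (2)·-1.5000) / (6) = -0.5000
Iteration 3:
  x1 = (-9 - (3)·-0.5000) / (6) = -1.2500
  x2 = (-6 - (2)·-1.0000) / (6) = -0.6667

(-1.2500, -0.6667)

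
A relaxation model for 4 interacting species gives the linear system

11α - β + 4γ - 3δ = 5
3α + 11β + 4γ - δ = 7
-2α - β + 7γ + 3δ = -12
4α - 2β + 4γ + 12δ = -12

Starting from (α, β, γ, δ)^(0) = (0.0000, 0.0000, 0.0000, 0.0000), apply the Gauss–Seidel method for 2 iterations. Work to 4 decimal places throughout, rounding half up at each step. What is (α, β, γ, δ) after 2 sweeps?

(0.8973, 0.8900, -1.0897, -0.7875)

Iteration 1:
  α = (5 - (-1)·0.0000 - (4)·0.0000 - (-3)·0.0000) / (11) = 0.4545
  β = (7 - (3)·0.4545 - (4)·0.0000 - (-1)·0.0000) / (11) = 0.5124
  γ = (-12 - (-2)·0.4545 - (-1)·0.5124 - (3)·0.0000) / (7) = -1.5112
  δ = (-12 - (4)·0.4545 - (-2)·0.5124 - (4)·-1.5112) / (12) = -0.5624
Iteration 2:
  α = (5 - (-1)·0.5124 - (4)·-1.5112 - (-3)·-0.5624) / (11) = 0.8973
  β = (7 - (3)·0.8973 - (4)·-1.5112 - (-1)·-0.5624) / (11) = 0.8900
  γ = (-12 - (-2)·0.8973 - (-1)·0.8900 - (3)·-0.5624) / (7) = -1.0897
  δ = (-12 - (4)·0.8973 - (-2)·0.8900 - (4)·-1.0897) / (12) = -0.7875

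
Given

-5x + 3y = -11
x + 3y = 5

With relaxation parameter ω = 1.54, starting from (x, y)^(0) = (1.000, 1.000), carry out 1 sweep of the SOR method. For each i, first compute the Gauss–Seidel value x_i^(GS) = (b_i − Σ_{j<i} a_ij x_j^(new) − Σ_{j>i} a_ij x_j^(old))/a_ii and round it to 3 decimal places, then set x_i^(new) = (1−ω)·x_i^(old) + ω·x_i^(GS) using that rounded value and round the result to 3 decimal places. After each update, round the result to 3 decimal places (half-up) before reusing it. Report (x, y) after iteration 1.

(3.772, 0.090)

Iteration 1:
  x: GS value = (-11 - (3)·1.000) / (-5) = 2.800;  x ← (1−ω)·1.000 + ω·2.800 = 3.772
  y: GS value = (5 - (1)·3.772) / (3) = 0.409;  y ← (1−ω)·1.000 + ω·0.409 = 0.090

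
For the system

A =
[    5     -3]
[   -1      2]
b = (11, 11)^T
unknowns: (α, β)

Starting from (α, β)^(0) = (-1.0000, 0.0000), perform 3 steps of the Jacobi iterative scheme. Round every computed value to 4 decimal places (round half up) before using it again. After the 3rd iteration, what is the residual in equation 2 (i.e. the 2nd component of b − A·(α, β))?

Iteration 1:
  α = (11 - (-3)·0.0000) / (5) = 2.2000
  β = (11 - (-1)·-1.0000) / (2) = 5.0000
Iteration 2:
  α = (11 - (-3)·5.0000) / (5) = 5.2000
  β = (11 - (-1)·2.2000) / (2) = 6.6000
Iteration 3:
  α = (11 - (-3)·6.6000) / (5) = 6.1600
  β = (11 - (-1)·5.2000) / (2) = 8.1000
Residual b − A·x = (4.5000, 0.9600)

0.9600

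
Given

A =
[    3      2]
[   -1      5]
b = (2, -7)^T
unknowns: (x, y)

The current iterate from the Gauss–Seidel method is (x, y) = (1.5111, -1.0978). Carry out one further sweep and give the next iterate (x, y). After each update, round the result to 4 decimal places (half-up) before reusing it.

One sweep:
  x = (2 - (2)·-1.0978) / (3) = 1.3985
  y = (-7 - (-1)·1.3985) / (5) = -1.1203

(1.3985, -1.1203)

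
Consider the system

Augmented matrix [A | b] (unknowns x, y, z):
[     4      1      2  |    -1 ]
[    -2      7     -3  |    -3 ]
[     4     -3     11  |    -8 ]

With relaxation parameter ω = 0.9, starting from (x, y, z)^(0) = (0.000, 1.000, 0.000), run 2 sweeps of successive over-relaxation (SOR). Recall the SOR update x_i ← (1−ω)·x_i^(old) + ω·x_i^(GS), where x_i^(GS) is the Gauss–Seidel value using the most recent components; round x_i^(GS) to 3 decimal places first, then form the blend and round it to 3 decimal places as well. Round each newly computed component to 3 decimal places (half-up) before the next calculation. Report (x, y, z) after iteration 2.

Iteration 1:
  x: GS value = (-1 - (1)·1.000 - (2)·0.000) / (4) = -0.500;  x ← (1−ω)·0.000 + ω·-0.500 = -0.450
  y: GS value = (-3 - (-2)·-0.450 - (-3)·0.000) / (7) = -0.557;  y ← (1−ω)·1.000 + ω·-0.557 = -0.401
  z: GS value = (-8 - (4)·-0.450 - (-3)·-0.401) / (11) = -0.673;  z ← (1−ω)·0.000 + ω·-0.673 = -0.606
Iteration 2:
  x: GS value = (-1 - (1)·-0.401 - (2)·-0.606) / (4) = 0.153;  x ← (1−ω)·-0.450 + ω·0.153 = 0.093
  y: GS value = (-3 - (-2)·0.093 - (-3)·-0.606) / (7) = -0.662;  y ← (1−ω)·-0.401 + ω·-0.662 = -0.636
  z: GS value = (-8 - (4)·0.093 - (-3)·-0.636) / (11) = -0.935;  z ← (1−ω)·-0.606 + ω·-0.935 = -0.902

(0.093, -0.636, -0.902)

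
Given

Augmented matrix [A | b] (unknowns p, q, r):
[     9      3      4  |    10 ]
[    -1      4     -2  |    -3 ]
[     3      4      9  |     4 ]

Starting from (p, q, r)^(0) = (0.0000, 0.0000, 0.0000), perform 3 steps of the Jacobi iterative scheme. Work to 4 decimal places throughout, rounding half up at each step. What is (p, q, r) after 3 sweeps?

Iteration 1:
  p = (10 - (3)·0.0000 - (4)·0.0000) / (9) = 1.1111
  q = (-3 - (-1)·0.0000 - (-2)·0.0000) / (4) = -0.7500
  r = (4 - (3)·0.0000 - (4)·0.0000) / (9) = 0.4444
Iteration 2:
  p = (10 - (3)·-0.7500 - (4)·0.4444) / (9) = 1.1636
  q = (-3 - (-1)·1.1111 - (-2)·0.4444) / (4) = -0.2500
  r = (4 - (3)·1.1111 - (4)·-0.7500) / (9) = 0.4074
Iteration 3:
  p = (10 - (3)·-0.2500 - (4)·0.4074) / (9) = 1.0134
  q = (-3 - (-1)·1.1636 - (-2)·0.4074) / (4) = -0.2554
  r = (4 - (3)·1.1636 - (4)·-0.2500) / (9) = 0.1677

(1.0134, -0.2554, 0.1677)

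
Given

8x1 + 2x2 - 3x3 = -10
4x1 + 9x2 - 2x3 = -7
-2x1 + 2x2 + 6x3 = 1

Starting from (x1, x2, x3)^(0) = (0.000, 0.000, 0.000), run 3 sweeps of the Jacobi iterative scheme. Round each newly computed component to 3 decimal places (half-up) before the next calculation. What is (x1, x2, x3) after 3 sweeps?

(-1.200, -0.334, -0.103)

Iteration 1:
  x1 = (-10 - (2)·0.000 - (-3)·0.000) / (8) = -1.250
  x2 = (-7 - (4)·0.000 - (-2)·0.000) / (9) = -0.778
  x3 = (1 - (-2)·0.000 - (2)·0.000) / (6) = 0.167
Iteration 2:
  x1 = (-10 - (2)·-0.778 - (-3)·0.167) / (8) = -0.993
  x2 = (-7 - (4)·-1.250 - (-2)·0.167) / (9) = -0.185
  x3 = (1 - (-2)·-1.250 - (2)·-0.778) / (6) = 0.009
Iteration 3:
  x1 = (-10 - (2)·-0.185 - (-3)·0.009) / (8) = -1.200
  x2 = (-7 - (4)·-0.993 - (-2)·0.009) / (9) = -0.334
  x3 = (1 - (-2)·-0.993 - (2)·-0.185) / (6) = -0.103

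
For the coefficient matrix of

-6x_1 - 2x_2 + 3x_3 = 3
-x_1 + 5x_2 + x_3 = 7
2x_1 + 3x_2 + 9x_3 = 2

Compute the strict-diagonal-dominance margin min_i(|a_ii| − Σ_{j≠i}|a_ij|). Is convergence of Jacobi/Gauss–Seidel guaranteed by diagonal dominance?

row 1: |-6| − (2+3) = 1
row 2: |5| − (1+1) = 3
row 3: |9| − (2+3) = 4
minimum over rows = 1 → strictly diagonally dominant (convergence guaranteed)

1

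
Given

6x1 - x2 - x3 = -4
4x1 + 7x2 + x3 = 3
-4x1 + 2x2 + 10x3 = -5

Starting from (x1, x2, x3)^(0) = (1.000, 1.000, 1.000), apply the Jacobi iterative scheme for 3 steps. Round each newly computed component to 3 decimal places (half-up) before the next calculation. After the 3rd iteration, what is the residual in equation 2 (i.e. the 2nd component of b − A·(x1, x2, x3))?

-0.083

Iteration 1:
  x1 = (-4 - (-1)·1.000 - (-1)·1.000) / (6) = -0.333
  x2 = (3 - (4)·1.000 - (1)·1.000) / (7) = -0.286
  x3 = (-5 - (-4)·1.000 - (2)·1.000) / (10) = -0.300
Iteration 2:
  x1 = (-4 - (-1)·-0.286 - (-1)·-0.300) / (6) = -0.764
  x2 = (3 - (4)·-0.333 - (1)·-0.300) / (7) = 0.662
  x3 = (-5 - (-4)·-0.333 - (2)·-0.286) / (10) = -0.576
Iteration 3:
  x1 = (-4 - (-1)·0.662 - (-1)·-0.576) / (6) = -0.652
  x2 = (3 - (4)·-0.764 - (1)·-0.576) / (7) = 0.947
  x3 = (-5 - (-4)·-0.764 - (2)·0.662) / (10) = -0.938
Residual b − A·x = (-0.079, -0.083, -0.122)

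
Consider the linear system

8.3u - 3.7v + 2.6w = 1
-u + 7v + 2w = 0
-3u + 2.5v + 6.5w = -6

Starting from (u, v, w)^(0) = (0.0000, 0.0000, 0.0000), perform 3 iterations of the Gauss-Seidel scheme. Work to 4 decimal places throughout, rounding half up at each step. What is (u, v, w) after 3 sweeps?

(0.5255, 0.3196, -0.8035)

Iteration 1:
  u = (1 - (-3.7)·0.0000 - (2.6)·0.0000) / (8.3) = 0.1205
  v = (0 - (-1)·0.1205 - (2)·0.0000) / (7) = 0.0172
  w = (-6 - (-3)·0.1205 - (2.5)·0.0172) / (6.5) = -0.8741
Iteration 2:
  u = (1 - (-3.7)·0.0172 - (2.6)·-0.8741) / (8.3) = 0.4020
  v = (0 - (-1)·0.4020 - (2)·-0.8741) / (7) = 0.3072
  w = (-6 - (-3)·0.4020 - (2.5)·0.3072) / (6.5) = -0.8557
Iteration 3:
  u = (1 - (-3.7)·0.3072 - (2.6)·-0.8557) / (8.3) = 0.5255
  v = (0 - (-1)·0.5255 - (2)·-0.8557) / (7) = 0.3196
  w = (-6 - (-3)·0.5255 - (2.5)·0.3196) / (6.5) = -0.8035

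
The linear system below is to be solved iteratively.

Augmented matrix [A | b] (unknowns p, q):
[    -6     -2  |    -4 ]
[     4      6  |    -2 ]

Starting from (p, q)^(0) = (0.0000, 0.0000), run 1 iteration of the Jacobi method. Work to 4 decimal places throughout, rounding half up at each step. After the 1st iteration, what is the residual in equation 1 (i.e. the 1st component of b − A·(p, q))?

Iteration 1:
  p = (-4 - (-2)·0.0000) / (-6) = 0.6667
  q = (-2 - (4)·0.0000) / (6) = -0.3333
Residual b − A·x = (-0.6664, -2.6670)

-0.6664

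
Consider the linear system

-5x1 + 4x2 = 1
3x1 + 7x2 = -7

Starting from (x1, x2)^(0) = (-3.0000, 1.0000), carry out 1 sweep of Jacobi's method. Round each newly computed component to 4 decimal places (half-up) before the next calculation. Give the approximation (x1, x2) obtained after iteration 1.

(0.6000, 0.2857)

Iteration 1:
  x1 = (1 - (4)·1.0000) / (-5) = 0.6000
  x2 = (-7 - (3)·-3.0000) / (7) = 0.2857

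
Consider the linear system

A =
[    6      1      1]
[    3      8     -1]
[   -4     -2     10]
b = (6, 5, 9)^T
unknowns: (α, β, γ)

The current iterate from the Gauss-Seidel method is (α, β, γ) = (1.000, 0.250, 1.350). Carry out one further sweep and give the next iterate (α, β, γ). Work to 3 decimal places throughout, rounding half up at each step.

One sweep:
  α = (6 - (1)·0.250 - (1)·1.350) / (6) = 0.733
  β = (5 - (3)·0.733 - (-1)·1.350) / (8) = 0.519
  γ = (9 - (-4)·0.733 - (-2)·0.519) / (10) = 1.297

(0.733, 0.519, 1.297)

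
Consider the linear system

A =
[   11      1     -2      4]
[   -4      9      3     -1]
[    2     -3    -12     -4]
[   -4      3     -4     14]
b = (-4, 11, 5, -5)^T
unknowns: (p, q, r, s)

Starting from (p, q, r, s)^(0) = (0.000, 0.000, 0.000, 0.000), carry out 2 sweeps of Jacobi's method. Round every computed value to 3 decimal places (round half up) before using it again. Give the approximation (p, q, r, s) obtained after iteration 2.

Iteration 1:
  p = (-4 - (1)·0.000 - (-2)·0.000 - (4)·0.000) / (11) = -0.364
  q = (11 - (-4)·0.000 - (3)·0.000 - (-1)·0.000) / (9) = 1.222
  r = (5 - (2)·0.000 - (-3)·0.000 - (-4)·0.000) / (-12) = -0.417
  s = (-5 - (-4)·0.000 - (3)·0.000 - (-4)·0.000) / (14) = -0.357
Iteration 2:
  p = (-4 - (1)·1.222 - (-2)·-0.417 - (4)·-0.357) / (11) = -0.421
  q = (11 - (-4)·-0.364 - (3)·-0.417 - (-1)·-0.357) / (9) = 1.160
  r = (5 - (2)·-0.364 - (-3)·1.222 - (-4)·-0.357) / (-12) = -0.664
  s = (-5 - (-4)·-0.364 - (3)·1.222 - (-4)·-0.417) / (14) = -0.842

(-0.421, 1.160, -0.664, -0.842)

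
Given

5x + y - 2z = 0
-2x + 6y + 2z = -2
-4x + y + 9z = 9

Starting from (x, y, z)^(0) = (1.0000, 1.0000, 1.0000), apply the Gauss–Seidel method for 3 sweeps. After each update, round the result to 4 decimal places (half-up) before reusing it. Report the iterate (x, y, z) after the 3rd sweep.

(0.6317, -0.5618, 1.3432)

Iteration 1:
  x = (0 - (1)·1.0000 - (-2)·1.0000) / (5) = 0.2000
  y = (-2 - (-2)·0.2000 - (2)·1.0000) / (6) = -0.6000
  z = (9 - (-4)·0.2000 - (1)·-0.6000) / (9) = 1.1556
Iteration 2:
  x = (0 - (1)·-0.6000 - (-2)·1.1556) / (5) = 0.5822
  y = (-2 - (-2)·0.5822 - (2)·1.1556) / (6) = -0.5245
  z = (9 - (-4)·0.5822 - (1)·-0.5245) / (9) = 1.3170
Iteration 3:
  x = (0 - (1)·-0.5245 - (-2)·1.3170) / (5) = 0.6317
  y = (-2 - (-2)·0.6317 - (2)·1.3170) / (6) = -0.5618
  z = (9 - (-4)·0.6317 - (1)·-0.5618) / (9) = 1.3432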